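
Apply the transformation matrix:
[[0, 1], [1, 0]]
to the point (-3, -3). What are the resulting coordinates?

Matrix multiplication:
[[0, 1], [1, 0]] × [-3, -3]ᵀ
= [(0)(-3) + (1)(-3), (1)(-3) + (0)(-3)]ᵀ
= [-3, -3]ᵀ
Result: (-3, -3)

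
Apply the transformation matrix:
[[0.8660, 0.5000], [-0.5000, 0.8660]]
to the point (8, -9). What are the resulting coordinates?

Matrix multiplication:
[[0.8660, 0.5000], [-0.5000, 0.8660]] × [8, -9]ᵀ
= [(0.8660)(8) + (0.5000)(-9), (-0.5000)(8) + (0.8660)(-9)]ᵀ
= [2.4280, -11.7940]ᵀ
Result: (2.4280, -11.7940)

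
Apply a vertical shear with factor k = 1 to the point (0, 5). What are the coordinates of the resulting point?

Shear matrix for vertical shear with factor k = 1:
[[1, 0], [1, 1]]
Result: (0, 5) → (0, 5)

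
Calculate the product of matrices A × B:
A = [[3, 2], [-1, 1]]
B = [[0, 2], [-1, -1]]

Matrix multiplication:
C[0][0] = 3×0 + 2×-1 = -2
C[0][1] = 3×2 + 2×-1 = 4
C[1][0] = -1×0 + 1×-1 = -1
C[1][1] = -1×2 + 1×-1 = -3
Result: [[-2, 4], [-1, -3]]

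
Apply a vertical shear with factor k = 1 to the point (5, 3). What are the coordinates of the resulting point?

Shear matrix for vertical shear with factor k = 1:
[[1, 0], [1, 1]]
Result: (5, 3) → (5, 8)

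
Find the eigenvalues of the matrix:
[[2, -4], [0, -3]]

Characteristic equation: det(A - λI) = 0
λ² - (trace)λ + (det) = 0
trace = 2 + -3 = -1, det = (2)(-3) - (-4)(0) = -6
λ² - (-1)λ + (-6) = 0
λ = (-1 ± √((-1)² - 4·(-6))) / 2 = (-1 ± √25) / 2
Solving: λ = -3, 2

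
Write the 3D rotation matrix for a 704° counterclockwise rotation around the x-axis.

Rotation matrix for counterclockwise 704° around x-axis:
cos(704°) = 0.9613, sin(704°) = -0.2756
Result: [[1, 0, 0], [0, 0.9613, 0.2756], [0, -0.2756, 0.9613]]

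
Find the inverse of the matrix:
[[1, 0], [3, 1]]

For [[a,b],[c,d]], inverse = (1/det)·[[d,-b],[-c,a]]
det = (1)(1) - (0)(3) = 1 - 0 = 1
Inverse = [[1, 0], [-3, 1]]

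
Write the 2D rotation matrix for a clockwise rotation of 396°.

Rotation matrix formula: [[cos θ, -sin θ], [sin θ, cos θ]]
A clockwise rotation by 396° is equivalent to a counterclockwise rotation by -396°.
For θ = -396°:
cos(-396°) = 0.8090
sin(-396°) = -0.5878
Result: [[0.8090, 0.5878], [-0.5878, 0.8090]]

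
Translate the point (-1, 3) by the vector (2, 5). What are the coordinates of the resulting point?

Translation by (2, 5) (homogeneous matrix [[1, 0, 2], [0, 1, 5], [0, 0, 1]]):
x' = -1 + 2 = 1
y' = 3 + 5 = 8
Result: (1, 8)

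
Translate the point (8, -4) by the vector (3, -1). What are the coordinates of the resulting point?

Translation by (3, -1) (homogeneous matrix [[1, 0, 3], [0, 1, -1], [0, 0, 1]]):
x' = 8 + 3 = 11
y' = -4 + -1 = -5
Result: (11, -5)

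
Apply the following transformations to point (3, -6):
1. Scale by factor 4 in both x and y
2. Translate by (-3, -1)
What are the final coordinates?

Step 1: Scale (3, -6) by 4 → (12, -24)
Step 2: Translate by (-3, -1) → (9, -25)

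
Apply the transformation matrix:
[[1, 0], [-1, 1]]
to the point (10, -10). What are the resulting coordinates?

Matrix multiplication:
[[1, 0], [-1, 1]] × [10, -10]ᵀ
= [(1)(10) + (0)(-10), (-1)(10) + (1)(-10)]ᵀ
= [10, -20]ᵀ
Result: (10, -20)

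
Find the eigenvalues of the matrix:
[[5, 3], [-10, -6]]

Characteristic equation: det(A - λI) = 0
λ² - (trace)λ + (det) = 0
trace = 5 + -6 = -1, det = (5)(-6) - (3)(-10) = 0
λ² - (-1)λ + (0) = 0
λ = (-1 ± √((-1)² - 4·(0))) / 2 = (-1 ± √1) / 2
Solving: λ = -1, 0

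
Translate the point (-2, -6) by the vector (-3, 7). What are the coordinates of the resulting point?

Translation by (-3, 7) (homogeneous matrix [[1, 0, -3], [0, 1, 7], [0, 0, 1]]):
x' = -2 + -3 = -5
y' = -6 + 7 = 1
Result: (-5, 1)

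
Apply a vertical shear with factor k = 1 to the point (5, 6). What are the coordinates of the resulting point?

Shear matrix for vertical shear with factor k = 1:
[[1, 0], [1, 1]]
Result: (5, 6) → (5, 11)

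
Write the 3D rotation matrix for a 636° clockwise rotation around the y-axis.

Rotation matrix for clockwise 636° around y-axis:
A clockwise rotation by 636° is a counterclockwise rotation by -636°.
cos(-636°) = 0.1045, sin(-636°) = 0.9945
Result: [[0.1045, 0, 0.9945], [0, 1, 0], [-0.9945, 0, 0.1045]]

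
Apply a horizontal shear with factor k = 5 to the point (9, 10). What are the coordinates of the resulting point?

Shear matrix for horizontal shear with factor k = 5:
[[1, 5], [0, 1]]
Result: (9, 10) → (59, 10)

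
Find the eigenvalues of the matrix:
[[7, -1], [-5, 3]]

Characteristic equation: det(A - λI) = 0
λ² - (trace)λ + (det) = 0
trace = 7 + 3 = 10, det = (7)(3) - (-1)(-5) = 16
λ² - (10)λ + (16) = 0
λ = (10 ± √((10)² - 4·(16))) / 2 = (10 ± √36) / 2
Solving: λ = 2, 8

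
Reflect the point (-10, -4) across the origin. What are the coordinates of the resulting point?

Reflection across origin: (-10, -4) → (10, 4)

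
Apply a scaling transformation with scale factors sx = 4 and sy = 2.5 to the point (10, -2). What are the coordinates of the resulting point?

Scaling matrix:
[[4, 0], [0, 2.50]]
Result: (10 × 4, -2 × 2.5) = (40, -5)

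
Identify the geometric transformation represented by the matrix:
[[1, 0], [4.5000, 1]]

This matrix represents: vertical shear with factor 4.5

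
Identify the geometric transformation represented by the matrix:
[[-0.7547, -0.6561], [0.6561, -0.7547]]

This matrix represents: rotation by 139° counterclockwise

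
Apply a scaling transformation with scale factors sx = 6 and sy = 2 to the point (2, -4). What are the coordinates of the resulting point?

Scaling matrix:
[[6, 0], [0, 2]]
Result: (2 × 6, -4 × 2) = (12, -8)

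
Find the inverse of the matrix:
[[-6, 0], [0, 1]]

For [[a,b],[c,d]], inverse = (1/det)·[[d,-b],[-c,a]]
det = (-6)(1) - (0)(0) = -6 - 0 = -6
Inverse = (1/-6)·[[1, 0], [0, -6]]
= [[-1/6, 0], [0, 1]]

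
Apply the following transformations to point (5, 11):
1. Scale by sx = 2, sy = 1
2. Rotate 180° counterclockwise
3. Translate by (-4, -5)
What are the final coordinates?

Step 1: Scale → (10, 11)
Step 2: Rotate 180° → (-10, -11)
Step 3: Translate → (-14, -16)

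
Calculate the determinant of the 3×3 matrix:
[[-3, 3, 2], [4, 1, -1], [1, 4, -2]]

Expansion along first row:
det = -3·det([[1,-1],[4,-2]]) - 3·det([[4,-1],[1,-2]]) + 2·det([[4,1],[1,4]])
    = -3·(1·-2 - -1·4) - 3·(4·-2 - -1·1) + 2·(4·4 - 1·1)
    = -3·2 - 3·-7 + 2·15
    = -6 + 21 + 30 = 45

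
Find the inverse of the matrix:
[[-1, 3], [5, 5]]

For [[a,b],[c,d]], inverse = (1/det)·[[d,-b],[-c,a]]
det = (-1)(5) - (3)(5) = -5 - 15 = -20
Inverse = (1/-20)·[[5, -3], [-5, -1]]
= [[-1/4, 3/20], [1/4, 1/20]]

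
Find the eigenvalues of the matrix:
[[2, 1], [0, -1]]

Characteristic equation: det(A - λI) = 0
λ² - (trace)λ + (det) = 0
trace = 2 + -1 = 1, det = (2)(-1) - (1)(0) = -2
λ² - (1)λ + (-2) = 0
λ = (1 ± √((1)² - 4·(-2))) / 2 = (1 ± √9) / 2
Solving: λ = -1, 2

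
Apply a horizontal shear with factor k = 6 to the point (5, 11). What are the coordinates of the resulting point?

Shear matrix for horizontal shear with factor k = 6:
[[1, 6], [0, 1]]
Result: (5, 11) → (71, 11)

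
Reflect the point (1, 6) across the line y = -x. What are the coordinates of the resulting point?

Reflection across line y = -x: (1, 6) → (-6, -1)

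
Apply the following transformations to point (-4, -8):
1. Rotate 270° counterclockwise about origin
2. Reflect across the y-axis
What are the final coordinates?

Step 1: Rotate 270° → (-8, 4)
Step 2: Reflect across y-axis → (8, 4)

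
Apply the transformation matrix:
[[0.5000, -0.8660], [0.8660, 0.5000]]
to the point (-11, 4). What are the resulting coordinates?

Matrix multiplication:
[[0.5000, -0.8660], [0.8660, 0.5000]] × [-11, 4]ᵀ
= [(0.5000)(-11) + (-0.8660)(4), (0.8660)(-11) + (0.5000)(4)]ᵀ
= [-8.9640, -7.5260]ᵀ
Result: (-8.9640, -7.5260)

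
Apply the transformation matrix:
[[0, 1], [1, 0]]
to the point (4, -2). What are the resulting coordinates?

Matrix multiplication:
[[0, 1], [1, 0]] × [4, -2]ᵀ
= [(0)(4) + (1)(-2), (1)(4) + (0)(-2)]ᵀ
= [-2, 4]ᵀ
Result: (-2, 4)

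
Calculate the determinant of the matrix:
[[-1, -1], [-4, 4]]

For a 2×2 matrix [[a, b], [c, d]], det = ad - bc
det = (-1)(4) - (-1)(-4) = -4 - 4 = -8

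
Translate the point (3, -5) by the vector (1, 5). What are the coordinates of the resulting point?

Translation by (1, 5) (homogeneous matrix [[1, 0, 1], [0, 1, 5], [0, 0, 1]]):
x' = 3 + 1 = 4
y' = -5 + 5 = 0
Result: (4, 0)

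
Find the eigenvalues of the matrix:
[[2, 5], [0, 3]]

Characteristic equation: det(A - λI) = 0
λ² - (trace)λ + (det) = 0
trace = 2 + 3 = 5, det = (2)(3) - (5)(0) = 6
λ² - (5)λ + (6) = 0
λ = (5 ± √((5)² - 4·(6))) / 2 = (5 ± √1) / 2
Solving: λ = 2, 3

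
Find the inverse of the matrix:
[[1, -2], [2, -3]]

For [[a,b],[c,d]], inverse = (1/det)·[[d,-b],[-c,a]]
det = (1)(-3) - (-2)(2) = -3 - -4 = 1
Inverse = [[-3, 2], [-2, 1]]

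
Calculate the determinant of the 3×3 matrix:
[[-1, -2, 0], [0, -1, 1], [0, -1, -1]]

Expansion along first row:
det = -1·det([[-1,1],[-1,-1]]) - -2·det([[0,1],[0,-1]]) + 0·det([[0,-1],[0,-1]])
    = -1·(-1·-1 - 1·-1) - -2·(0·-1 - 1·0) + 0·(0·-1 - -1·0)
    = -1·2 - -2·0 + 0·0
    = -2 + 0 + 0 = -2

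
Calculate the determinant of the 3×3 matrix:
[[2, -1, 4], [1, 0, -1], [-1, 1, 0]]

Expansion along first row:
det = 2·det([[0,-1],[1,0]]) - -1·det([[1,-1],[-1,0]]) + 4·det([[1,0],[-1,1]])
    = 2·(0·0 - -1·1) - -1·(1·0 - -1·-1) + 4·(1·1 - 0·-1)
    = 2·1 - -1·-1 + 4·1
    = 2 + -1 + 4 = 5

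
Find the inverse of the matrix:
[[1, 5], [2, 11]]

For [[a,b],[c,d]], inverse = (1/det)·[[d,-b],[-c,a]]
det = (1)(11) - (5)(2) = 11 - 10 = 1
Inverse = [[11, -5], [-2, 1]]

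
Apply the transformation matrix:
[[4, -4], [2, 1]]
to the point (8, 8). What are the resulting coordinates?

Matrix multiplication:
[[4, -4], [2, 1]] × [8, 8]ᵀ
= [(4)(8) + (-4)(8), (2)(8) + (1)(8)]ᵀ
= [0, 24]ᵀ
Result: (0, 24)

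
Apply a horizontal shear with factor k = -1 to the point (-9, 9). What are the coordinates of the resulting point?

Shear matrix for horizontal shear with factor k = -1:
[[1, -1], [0, 1]]
Result: (-9, 9) → (-18, 9)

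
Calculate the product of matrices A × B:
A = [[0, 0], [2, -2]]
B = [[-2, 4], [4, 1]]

Matrix multiplication:
C[0][0] = 0×-2 + 0×4 = 0
C[0][1] = 0×4 + 0×1 = 0
C[1][0] = 2×-2 + -2×4 = -12
C[1][1] = 2×4 + -2×1 = 6
Result: [[0, 0], [-12, 6]]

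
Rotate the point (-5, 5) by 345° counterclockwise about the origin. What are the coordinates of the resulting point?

Rotation matrix for 345°: [[cos 345°, -sin 345°], [sin 345°, cos 345°]] ≈ [[0.965926, 0.258819], [-0.258819, 0.965926]]
[[0.965926, 0.258819], [-0.258819, 0.965926]] × [-5, 5]ᵀ ≈ [-3.5355, 6.1237]ᵀ
Result: (-3.5355, 6.1237)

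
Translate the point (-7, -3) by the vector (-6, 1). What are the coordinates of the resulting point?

Translation by (-6, 1) (homogeneous matrix [[1, 0, -6], [0, 1, 1], [0, 0, 1]]):
x' = -7 + -6 = -13
y' = -3 + 1 = -2
Result: (-13, -2)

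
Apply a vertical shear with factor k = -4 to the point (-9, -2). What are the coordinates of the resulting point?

Shear matrix for vertical shear with factor k = -4:
[[1, 0], [-4, 1]]
Result: (-9, -2) → (-9, 34)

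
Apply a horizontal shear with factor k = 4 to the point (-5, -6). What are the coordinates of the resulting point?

Shear matrix for horizontal shear with factor k = 4:
[[1, 4], [0, 1]]
Result: (-5, -6) → (-29, -6)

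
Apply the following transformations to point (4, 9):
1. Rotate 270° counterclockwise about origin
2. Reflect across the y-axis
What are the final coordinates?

Step 1: Rotate 270° → (9, -4)
Step 2: Reflect across y-axis → (-9, -4)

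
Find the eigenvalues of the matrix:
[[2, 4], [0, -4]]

Characteristic equation: det(A - λI) = 0
λ² - (trace)λ + (det) = 0
trace = 2 + -4 = -2, det = (2)(-4) - (4)(0) = -8
λ² - (-2)λ + (-8) = 0
λ = (-2 ± √((-2)² - 4·(-8))) / 2 = (-2 ± √36) / 2
Solving: λ = -4, 2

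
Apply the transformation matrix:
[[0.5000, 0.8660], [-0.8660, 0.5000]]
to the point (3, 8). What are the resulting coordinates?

Matrix multiplication:
[[0.5000, 0.8660], [-0.8660, 0.5000]] × [3, 8]ᵀ
= [(0.5000)(3) + (0.8660)(8), (-0.8660)(3) + (0.5000)(8)]ᵀ
= [8.4280, 1.4020]ᵀ
Result: (8.4280, 1.4020)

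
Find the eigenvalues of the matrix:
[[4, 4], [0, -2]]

Characteristic equation: det(A - λI) = 0
λ² - (trace)λ + (det) = 0
trace = 4 + -2 = 2, det = (4)(-2) - (4)(0) = -8
λ² - (2)λ + (-8) = 0
λ = (2 ± √((2)² - 4·(-8))) / 2 = (2 ± √36) / 2
Solving: λ = -2, 4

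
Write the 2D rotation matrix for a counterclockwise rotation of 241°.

Rotation matrix formula: [[cos θ, -sin θ], [sin θ, cos θ]]
For θ = 241°:
cos(241°) = -0.4848
sin(241°) = -0.8746
Result: [[-0.4848, 0.8746], [-0.8746, -0.4848]]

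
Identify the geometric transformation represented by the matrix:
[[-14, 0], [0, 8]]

This matrix represents: non-uniform scaling by sx = -14, sy = 8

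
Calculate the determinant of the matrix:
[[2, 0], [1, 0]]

For a 2×2 matrix [[a, b], [c, d]], det = ad - bc
det = (2)(0) - (0)(1) = 0 - 0 = 0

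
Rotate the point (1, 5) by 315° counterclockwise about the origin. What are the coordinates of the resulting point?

Rotation matrix for 315°: [[cos 315°, -sin 315°], [sin 315°, cos 315°]] ≈ [[0.707107, 0.707107], [-0.707107, 0.707107]]
[[0.707107, 0.707107], [-0.707107, 0.707107]] × [1, 5]ᵀ ≈ [4.2426, 2.8284]ᵀ
Result: (4.2426, 2.8284)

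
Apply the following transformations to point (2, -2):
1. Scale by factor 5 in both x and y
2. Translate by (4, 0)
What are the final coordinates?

Step 1: Scale (2, -2) by 5 → (10, -10)
Step 2: Translate by (4, 0) → (14, -10)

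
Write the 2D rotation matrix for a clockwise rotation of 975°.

Rotation matrix formula: [[cos θ, -sin θ], [sin θ, cos θ]]
A clockwise rotation by 975° is equivalent to a counterclockwise rotation by -975°.
For θ = -975°:
cos(-975°) = -0.2588
sin(-975°) = 0.9659
Result: [[-0.2588, -0.9659], [0.9659, -0.2588]]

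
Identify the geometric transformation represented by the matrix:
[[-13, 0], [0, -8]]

This matrix represents: non-uniform scaling by sx = -13, sy = -8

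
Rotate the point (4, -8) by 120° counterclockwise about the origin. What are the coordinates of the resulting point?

Rotation matrix for 120°: [[cos 120°, -sin 120°], [sin 120°, cos 120°]] ≈ [[-0.500000, -0.866025], [0.866025, -0.500000]]
[[-0.500000, -0.866025], [0.866025, -0.500000]] × [4, -8]ᵀ ≈ [4.9282, 7.4641]ᵀ
Result: (4.9282, 7.4641)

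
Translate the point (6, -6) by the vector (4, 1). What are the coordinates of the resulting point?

Translation by (4, 1) (homogeneous matrix [[1, 0, 4], [0, 1, 1], [0, 0, 1]]):
x' = 6 + 4 = 10
y' = -6 + 1 = -5
Result: (10, -5)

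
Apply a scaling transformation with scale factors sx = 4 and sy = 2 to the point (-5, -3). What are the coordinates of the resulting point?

Scaling matrix:
[[4, 0], [0, 2]]
Result: (-5 × 4, -3 × 2) = (-20, -6)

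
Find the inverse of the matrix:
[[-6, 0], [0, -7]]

For [[a,b],[c,d]], inverse = (1/det)·[[d,-b],[-c,a]]
det = (-6)(-7) - (0)(0) = 42 - 0 = 42
Inverse = (1/42)·[[-7, 0], [0, -6]]
= [[-1/6, 0], [0, -1/7]]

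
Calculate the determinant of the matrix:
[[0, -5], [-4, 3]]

For a 2×2 matrix [[a, b], [c, d]], det = ad - bc
det = (0)(3) - (-5)(-4) = 0 - 20 = -20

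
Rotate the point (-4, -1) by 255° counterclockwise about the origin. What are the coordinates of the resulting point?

Rotation matrix for 255°: [[cos 255°, -sin 255°], [sin 255°, cos 255°]] ≈ [[-0.258819, 0.965926], [-0.965926, -0.258819]]
[[-0.258819, 0.965926], [-0.965926, -0.258819]] × [-4, -1]ᵀ ≈ [0.0694, 4.1225]ᵀ
Result: (0.0694, 4.1225)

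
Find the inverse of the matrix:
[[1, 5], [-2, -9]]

For [[a,b],[c,d]], inverse = (1/det)·[[d,-b],[-c,a]]
det = (1)(-9) - (5)(-2) = -9 - -10 = 1
Inverse = [[-9, -5], [2, 1]]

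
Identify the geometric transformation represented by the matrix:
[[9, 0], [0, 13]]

This matrix represents: non-uniform scaling by sx = 9, sy = 13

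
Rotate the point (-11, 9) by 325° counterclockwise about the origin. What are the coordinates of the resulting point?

Rotation matrix for 325°: [[cos 325°, -sin 325°], [sin 325°, cos 325°]] ≈ [[0.819152, 0.573576], [-0.573576, 0.819152]]
[[0.819152, 0.573576], [-0.573576, 0.819152]] × [-11, 9]ᵀ ≈ [-3.8485, 13.6817]ᵀ
Result: (-3.8485, 13.6817)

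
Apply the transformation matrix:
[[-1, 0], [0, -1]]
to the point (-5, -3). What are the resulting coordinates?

Matrix multiplication:
[[-1, 0], [0, -1]] × [-5, -3]ᵀ
= [(-1)(-5) + (0)(-3), (0)(-5) + (-1)(-3)]ᵀ
= [5, 3]ᵀ
Result: (5, 3)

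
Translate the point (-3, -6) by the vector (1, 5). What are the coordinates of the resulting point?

Translation by (1, 5) (homogeneous matrix [[1, 0, 1], [0, 1, 5], [0, 0, 1]]):
x' = -3 + 1 = -2
y' = -6 + 5 = -1
Result: (-2, -1)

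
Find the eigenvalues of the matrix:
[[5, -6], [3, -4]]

Characteristic equation: det(A - λI) = 0
λ² - (trace)λ + (det) = 0
trace = 5 + -4 = 1, det = (5)(-4) - (-6)(3) = -2
λ² - (1)λ + (-2) = 0
λ = (1 ± √((1)² - 4·(-2))) / 2 = (1 ± √9) / 2
Solving: λ = -1, 2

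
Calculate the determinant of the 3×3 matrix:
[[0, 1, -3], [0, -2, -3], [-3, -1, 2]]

Expansion along first row:
det = 0·det([[-2,-3],[-1,2]]) - 1·det([[0,-3],[-3,2]]) + -3·det([[0,-2],[-3,-1]])
    = 0·(-2·2 - -3·-1) - 1·(0·2 - -3·-3) + -3·(0·-1 - -2·-3)
    = 0·-7 - 1·-9 + -3·-6
    = 0 + 9 + 18 = 27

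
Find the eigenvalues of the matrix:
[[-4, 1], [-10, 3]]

Characteristic equation: det(A - λI) = 0
λ² - (trace)λ + (det) = 0
trace = -4 + 3 = -1, det = (-4)(3) - (1)(-10) = -2
λ² - (-1)λ + (-2) = 0
λ = (-1 ± √((-1)² - 4·(-2))) / 2 = (-1 ± √9) / 2
Solving: λ = -2, 1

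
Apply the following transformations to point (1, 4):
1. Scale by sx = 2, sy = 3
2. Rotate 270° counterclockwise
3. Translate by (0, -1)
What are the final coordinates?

Step 1: Scale → (2, 12)
Step 2: Rotate 270° → (12, -2)
Step 3: Translate → (12, -3)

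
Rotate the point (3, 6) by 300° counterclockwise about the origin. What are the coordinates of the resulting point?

Rotation matrix for 300°: [[cos 300°, -sin 300°], [sin 300°, cos 300°]] ≈ [[0.500000, 0.866025], [-0.866025, 0.500000]]
[[0.500000, 0.866025], [-0.866025, 0.500000]] × [3, 6]ᵀ ≈ [6.6962, 0.4019]ᵀ
Result: (6.6962, 0.4019)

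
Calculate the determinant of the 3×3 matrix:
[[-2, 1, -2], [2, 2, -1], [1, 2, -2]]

Expansion along first row:
det = -2·det([[2,-1],[2,-2]]) - 1·det([[2,-1],[1,-2]]) + -2·det([[2,2],[1,2]])
    = -2·(2·-2 - -1·2) - 1·(2·-2 - -1·1) + -2·(2·2 - 2·1)
    = -2·-2 - 1·-3 + -2·2
    = 4 + 3 + -4 = 3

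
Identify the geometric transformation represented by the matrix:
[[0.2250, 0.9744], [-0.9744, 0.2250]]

This matrix represents: rotation by 283° counterclockwise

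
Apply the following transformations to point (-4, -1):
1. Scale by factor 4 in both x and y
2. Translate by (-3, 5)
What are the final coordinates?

Step 1: Scale (-4, -1) by 4 → (-16, -4)
Step 2: Translate by (-3, 5) → (-19, 1)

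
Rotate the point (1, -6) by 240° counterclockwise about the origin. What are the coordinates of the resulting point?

Rotation matrix for 240°: [[cos 240°, -sin 240°], [sin 240°, cos 240°]] ≈ [[-0.500000, 0.866025], [-0.866025, -0.500000]]
[[-0.500000, 0.866025], [-0.866025, -0.500000]] × [1, -6]ᵀ ≈ [-5.6962, 2.1340]ᵀ
Result: (-5.6962, 2.1340)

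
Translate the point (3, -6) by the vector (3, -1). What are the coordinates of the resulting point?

Translation by (3, -1) (homogeneous matrix [[1, 0, 3], [0, 1, -1], [0, 0, 1]]):
x' = 3 + 3 = 6
y' = -6 + -1 = -7
Result: (6, -7)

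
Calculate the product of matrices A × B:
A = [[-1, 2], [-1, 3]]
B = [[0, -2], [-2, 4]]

Matrix multiplication:
C[0][0] = -1×0 + 2×-2 = -4
C[0][1] = -1×-2 + 2×4 = 10
C[1][0] = -1×0 + 3×-2 = -6
C[1][1] = -1×-2 + 3×4 = 14
Result: [[-4, 10], [-6, 14]]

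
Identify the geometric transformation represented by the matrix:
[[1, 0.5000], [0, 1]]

This matrix represents: horizontal shear with factor 0.5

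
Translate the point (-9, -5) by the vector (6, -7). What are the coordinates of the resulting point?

Translation by (6, -7) (homogeneous matrix [[1, 0, 6], [0, 1, -7], [0, 0, 1]]):
x' = -9 + 6 = -3
y' = -5 + -7 = -12
Result: (-3, -12)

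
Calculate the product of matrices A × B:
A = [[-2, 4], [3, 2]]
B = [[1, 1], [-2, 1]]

Matrix multiplication:
C[0][0] = -2×1 + 4×-2 = -10
C[0][1] = -2×1 + 4×1 = 2
C[1][0] = 3×1 + 2×-2 = -1
C[1][1] = 3×1 + 2×1 = 5
Result: [[-10, 2], [-1, 5]]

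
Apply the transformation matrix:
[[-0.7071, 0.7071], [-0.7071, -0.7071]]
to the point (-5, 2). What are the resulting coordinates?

Matrix multiplication:
[[-0.7071, 0.7071], [-0.7071, -0.7071]] × [-5, 2]ᵀ
= [(-0.7071)(-5) + (0.7071)(2), (-0.7071)(-5) + (-0.7071)(2)]ᵀ
= [4.9497, 2.1213]ᵀ
Result: (4.9497, 2.1213)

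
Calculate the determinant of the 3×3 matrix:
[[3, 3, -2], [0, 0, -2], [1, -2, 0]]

Expansion along first row:
det = 3·det([[0,-2],[-2,0]]) - 3·det([[0,-2],[1,0]]) + -2·det([[0,0],[1,-2]])
    = 3·(0·0 - -2·-2) - 3·(0·0 - -2·1) + -2·(0·-2 - 0·1)
    = 3·-4 - 3·2 + -2·0
    = -12 + -6 + 0 = -18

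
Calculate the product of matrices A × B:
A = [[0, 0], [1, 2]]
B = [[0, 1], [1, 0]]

Matrix multiplication:
C[0][0] = 0×0 + 0×1 = 0
C[0][1] = 0×1 + 0×0 = 0
C[1][0] = 1×0 + 2×1 = 2
C[1][1] = 1×1 + 2×0 = 1
Result: [[0, 0], [2, 1]]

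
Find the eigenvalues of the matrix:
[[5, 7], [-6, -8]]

Characteristic equation: det(A - λI) = 0
λ² - (trace)λ + (det) = 0
trace = 5 + -8 = -3, det = (5)(-8) - (7)(-6) = 2
λ² - (-3)λ + (2) = 0
λ = (-3 ± √((-3)² - 4·(2))) / 2 = (-3 ± √1) / 2
Solving: λ = -2, -1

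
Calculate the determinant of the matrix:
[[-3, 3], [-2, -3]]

For a 2×2 matrix [[a, b], [c, d]], det = ad - bc
det = (-3)(-3) - (3)(-2) = 9 - -6 = 15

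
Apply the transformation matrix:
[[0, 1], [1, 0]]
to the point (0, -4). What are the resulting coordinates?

Matrix multiplication:
[[0, 1], [1, 0]] × [0, -4]ᵀ
= [(0)(0) + (1)(-4), (1)(0) + (0)(-4)]ᵀ
= [-4, 0]ᵀ
Result: (-4, 0)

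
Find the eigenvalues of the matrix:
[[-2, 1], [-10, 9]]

Characteristic equation: det(A - λI) = 0
λ² - (trace)λ + (det) = 0
trace = -2 + 9 = 7, det = (-2)(9) - (1)(-10) = -8
λ² - (7)λ + (-8) = 0
λ = (7 ± √((7)² - 4·(-8))) / 2 = (7 ± √81) / 2
Solving: λ = -1, 8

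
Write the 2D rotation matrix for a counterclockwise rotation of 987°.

Rotation matrix formula: [[cos θ, -sin θ], [sin θ, cos θ]]
For θ = 987°:
cos(987°) = -0.0523
sin(987°) = -0.9986
Result: [[-0.0523, 0.9986], [-0.9986, -0.0523]]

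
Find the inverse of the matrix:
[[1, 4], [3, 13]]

For [[a,b],[c,d]], inverse = (1/det)·[[d,-b],[-c,a]]
det = (1)(13) - (4)(3) = 13 - 12 = 1
Inverse = [[13, -4], [-3, 1]]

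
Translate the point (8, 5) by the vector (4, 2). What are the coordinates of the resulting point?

Translation by (4, 2) (homogeneous matrix [[1, 0, 4], [0, 1, 2], [0, 0, 1]]):
x' = 8 + 4 = 12
y' = 5 + 2 = 7
Result: (12, 7)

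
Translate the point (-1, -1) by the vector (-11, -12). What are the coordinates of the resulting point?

Translation by (-11, -12) (homogeneous matrix [[1, 0, -11], [0, 1, -12], [0, 0, 1]]):
x' = -1 + -11 = -12
y' = -1 + -12 = -13
Result: (-12, -13)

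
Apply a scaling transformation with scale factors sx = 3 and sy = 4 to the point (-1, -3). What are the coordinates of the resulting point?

Scaling matrix:
[[3, 0], [0, 4]]
Result: (-1 × 3, -3 × 4) = (-3, -12)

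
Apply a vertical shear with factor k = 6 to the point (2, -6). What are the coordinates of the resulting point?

Shear matrix for vertical shear with factor k = 6:
[[1, 0], [6, 1]]
Result: (2, -6) → (2, 6)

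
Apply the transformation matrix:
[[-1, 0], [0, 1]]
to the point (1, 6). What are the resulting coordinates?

Matrix multiplication:
[[-1, 0], [0, 1]] × [1, 6]ᵀ
= [(-1)(1) + (0)(6), (0)(1) + (1)(6)]ᵀ
= [-1, 6]ᵀ
Result: (-1, 6)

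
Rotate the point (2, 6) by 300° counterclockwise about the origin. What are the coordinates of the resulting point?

Rotation matrix for 300°: [[cos 300°, -sin 300°], [sin 300°, cos 300°]] ≈ [[0.500000, 0.866025], [-0.866025, 0.500000]]
[[0.500000, 0.866025], [-0.866025, 0.500000]] × [2, 6]ᵀ ≈ [6.1962, 1.2679]ᵀ
Result: (6.1962, 1.2679)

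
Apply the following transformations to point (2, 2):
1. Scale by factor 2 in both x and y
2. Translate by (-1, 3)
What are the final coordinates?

Step 1: Scale (2, 2) by 2 → (4, 4)
Step 2: Translate by (-1, 3) → (3, 7)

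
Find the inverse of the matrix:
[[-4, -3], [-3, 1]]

For [[a,b],[c,d]], inverse = (1/det)·[[d,-b],[-c,a]]
det = (-4)(1) - (-3)(-3) = -4 - 9 = -13
Inverse = (1/-13)·[[1, 3], [3, -4]]
= [[-1/13, -3/13], [-3/13, 4/13]]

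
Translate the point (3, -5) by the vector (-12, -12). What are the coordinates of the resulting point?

Translation by (-12, -12) (homogeneous matrix [[1, 0, -12], [0, 1, -12], [0, 0, 1]]):
x' = 3 + -12 = -9
y' = -5 + -12 = -17
Result: (-9, -17)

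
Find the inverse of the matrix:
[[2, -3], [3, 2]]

For [[a,b],[c,d]], inverse = (1/det)·[[d,-b],[-c,a]]
det = (2)(2) - (-3)(3) = 4 - -9 = 13
Inverse = (1/13)·[[2, 3], [-3, 2]]
= [[2/13, 3/13], [-3/13, 2/13]]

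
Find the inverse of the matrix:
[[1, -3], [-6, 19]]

For [[a,b],[c,d]], inverse = (1/det)·[[d,-b],[-c,a]]
det = (1)(19) - (-3)(-6) = 19 - 18 = 1
Inverse = [[19, 3], [6, 1]]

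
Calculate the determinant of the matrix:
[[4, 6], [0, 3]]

For a 2×2 matrix [[a, b], [c, d]], det = ad - bc
det = (4)(3) - (6)(0) = 12 - 0 = 12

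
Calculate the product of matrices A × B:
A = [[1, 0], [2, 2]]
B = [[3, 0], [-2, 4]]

Matrix multiplication:
C[0][0] = 1×3 + 0×-2 = 3
C[0][1] = 1×0 + 0×4 = 0
C[1][0] = 2×3 + 2×-2 = 2
C[1][1] = 2×0 + 2×4 = 8
Result: [[3, 0], [2, 8]]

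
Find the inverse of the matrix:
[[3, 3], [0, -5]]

For [[a,b],[c,d]], inverse = (1/det)·[[d,-b],[-c,a]]
det = (3)(-5) - (3)(0) = -15 - 0 = -15
Inverse = (1/-15)·[[-5, -3], [0, 3]]
= [[1/3, 1/5], [0, -1/5]]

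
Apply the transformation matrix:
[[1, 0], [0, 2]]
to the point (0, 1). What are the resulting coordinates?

Matrix multiplication:
[[1, 0], [0, 2]] × [0, 1]ᵀ
= [(1)(0) + (0)(1), (0)(0) + (2)(1)]ᵀ
= [0, 2]ᵀ
Result: (0, 2)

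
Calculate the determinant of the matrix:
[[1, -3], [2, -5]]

For a 2×2 matrix [[a, b], [c, d]], det = ad - bc
det = (1)(-5) - (-3)(2) = -5 - -6 = 1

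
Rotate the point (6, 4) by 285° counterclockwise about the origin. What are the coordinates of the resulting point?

Rotation matrix for 285°: [[cos 285°, -sin 285°], [sin 285°, cos 285°]] ≈ [[0.258819, 0.965926], [-0.965926, 0.258819]]
[[0.258819, 0.965926], [-0.965926, 0.258819]] × [6, 4]ᵀ ≈ [5.4166, -4.7603]ᵀ
Result: (5.4166, -4.7603)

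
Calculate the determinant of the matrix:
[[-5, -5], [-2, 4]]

For a 2×2 matrix [[a, b], [c, d]], det = ad - bc
det = (-5)(4) - (-5)(-2) = -20 - 10 = -30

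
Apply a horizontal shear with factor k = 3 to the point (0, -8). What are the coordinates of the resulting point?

Shear matrix for horizontal shear with factor k = 3:
[[1, 3], [0, 1]]
Result: (0, -8) → (-24, -8)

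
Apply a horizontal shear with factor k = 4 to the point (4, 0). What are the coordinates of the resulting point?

Shear matrix for horizontal shear with factor k = 4:
[[1, 4], [0, 1]]
Result: (4, 0) → (4, 0)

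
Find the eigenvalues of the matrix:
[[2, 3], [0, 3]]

Characteristic equation: det(A - λI) = 0
λ² - (trace)λ + (det) = 0
trace = 2 + 3 = 5, det = (2)(3) - (3)(0) = 6
λ² - (5)λ + (6) = 0
λ = (5 ± √((5)² - 4·(6))) / 2 = (5 ± √1) / 2
Solving: λ = 2, 3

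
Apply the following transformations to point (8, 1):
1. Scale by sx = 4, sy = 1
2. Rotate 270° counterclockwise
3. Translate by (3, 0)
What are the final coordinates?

Step 1: Scale → (32, 1)
Step 2: Rotate 270° → (1, -32)
Step 3: Translate → (4, -32)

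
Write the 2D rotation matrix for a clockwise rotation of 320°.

Rotation matrix formula: [[cos θ, -sin θ], [sin θ, cos θ]]
A clockwise rotation by 320° is equivalent to a counterclockwise rotation by -320°.
For θ = -320°:
cos(-320°) = 0.7660
sin(-320°) = 0.6428
Result: [[0.7660, -0.6428], [0.6428, 0.7660]]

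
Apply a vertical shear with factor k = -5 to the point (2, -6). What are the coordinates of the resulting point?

Shear matrix for vertical shear with factor k = -5:
[[1, 0], [-5, 1]]
Result: (2, -6) → (2, -16)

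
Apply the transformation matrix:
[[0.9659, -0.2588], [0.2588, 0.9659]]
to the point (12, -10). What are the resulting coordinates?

Matrix multiplication:
[[0.9659, -0.2588], [0.2588, 0.9659]] × [12, -10]ᵀ
= [(0.9659)(12) + (-0.2588)(-10), (0.2588)(12) + (0.9659)(-10)]ᵀ
= [14.1788, -6.5534]ᵀ
Result: (14.1788, -6.5534)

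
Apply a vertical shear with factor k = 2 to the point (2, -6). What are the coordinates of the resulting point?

Shear matrix for vertical shear with factor k = 2:
[[1, 0], [2, 1]]
Result: (2, -6) → (2, -2)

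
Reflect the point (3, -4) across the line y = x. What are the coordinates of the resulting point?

Reflection across line y = x: (3, -4) → (-4, 3)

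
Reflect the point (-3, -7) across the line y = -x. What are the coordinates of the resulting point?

Reflection across line y = -x: (-3, -7) → (7, 3)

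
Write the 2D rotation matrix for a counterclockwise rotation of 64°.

Rotation matrix formula: [[cos θ, -sin θ], [sin θ, cos θ]]
For θ = 64°:
cos(64°) = 0.4384
sin(64°) = 0.8988
Result: [[0.4384, -0.8988], [0.8988, 0.4384]]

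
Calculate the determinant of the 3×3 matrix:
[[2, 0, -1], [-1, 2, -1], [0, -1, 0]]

Expansion along first row:
det = 2·det([[2,-1],[-1,0]]) - 0·det([[-1,-1],[0,0]]) + -1·det([[-1,2],[0,-1]])
    = 2·(2·0 - -1·-1) - 0·(-1·0 - -1·0) + -1·(-1·-1 - 2·0)
    = 2·-1 - 0·0 + -1·1
    = -2 + 0 + -1 = -3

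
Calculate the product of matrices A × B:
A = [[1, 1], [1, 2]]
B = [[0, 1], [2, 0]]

Matrix multiplication:
C[0][0] = 1×0 + 1×2 = 2
C[0][1] = 1×1 + 1×0 = 1
C[1][0] = 1×0 + 2×2 = 4
C[1][1] = 1×1 + 2×0 = 1
Result: [[2, 1], [4, 1]]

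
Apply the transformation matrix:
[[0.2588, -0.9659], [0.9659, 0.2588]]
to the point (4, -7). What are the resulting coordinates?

Matrix multiplication:
[[0.2588, -0.9659], [0.9659, 0.2588]] × [4, -7]ᵀ
= [(0.2588)(4) + (-0.9659)(-7), (0.9659)(4) + (0.2588)(-7)]ᵀ
= [7.7965, 2.0520]ᵀ
Result: (7.7965, 2.0520)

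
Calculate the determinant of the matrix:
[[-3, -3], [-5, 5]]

For a 2×2 matrix [[a, b], [c, d]], det = ad - bc
det = (-3)(5) - (-3)(-5) = -15 - 15 = -30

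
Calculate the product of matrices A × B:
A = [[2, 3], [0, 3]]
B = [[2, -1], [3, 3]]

Matrix multiplication:
C[0][0] = 2×2 + 3×3 = 13
C[0][1] = 2×-1 + 3×3 = 7
C[1][0] = 0×2 + 3×3 = 9
C[1][1] = 0×-1 + 3×3 = 9
Result: [[13, 7], [9, 9]]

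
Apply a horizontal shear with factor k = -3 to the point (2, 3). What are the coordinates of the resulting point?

Shear matrix for horizontal shear with factor k = -3:
[[1, -3], [0, 1]]
Result: (2, 3) → (-7, 3)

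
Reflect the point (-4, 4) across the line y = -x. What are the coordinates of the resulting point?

Reflection across line y = -x: (-4, 4) → (-4, 4)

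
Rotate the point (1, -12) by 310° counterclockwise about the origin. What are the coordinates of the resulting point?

Rotation matrix for 310°: [[cos 310°, -sin 310°], [sin 310°, cos 310°]] ≈ [[0.642788, 0.766044], [-0.766044, 0.642788]]
[[0.642788, 0.766044], [-0.766044, 0.642788]] × [1, -12]ᵀ ≈ [-8.5497, -8.4795]ᵀ
Result: (-8.5497, -8.4795)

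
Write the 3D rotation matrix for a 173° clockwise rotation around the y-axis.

Rotation matrix for clockwise 173° around y-axis:
A clockwise rotation by 173° is a counterclockwise rotation by -173°.
cos(-173°) = -0.9925, sin(-173°) = -0.1219
Result: [[-0.9925, 0, -0.1219], [0, 1, 0], [0.1219, 0, -0.9925]]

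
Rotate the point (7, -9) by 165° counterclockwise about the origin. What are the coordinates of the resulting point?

Rotation matrix for 165°: [[cos 165°, -sin 165°], [sin 165°, cos 165°]] ≈ [[-0.965926, -0.258819], [0.258819, -0.965926]]
[[-0.965926, -0.258819], [0.258819, -0.965926]] × [7, -9]ᵀ ≈ [-4.4321, 10.5051]ᵀ
Result: (-4.4321, 10.5051)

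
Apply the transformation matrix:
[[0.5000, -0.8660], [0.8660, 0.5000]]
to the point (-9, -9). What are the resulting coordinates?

Matrix multiplication:
[[0.5000, -0.8660], [0.8660, 0.5000]] × [-9, -9]ᵀ
= [(0.5000)(-9) + (-0.8660)(-9), (0.8660)(-9) + (0.5000)(-9)]ᵀ
= [3.2940, -12.2940]ᵀ
Result: (3.2940, -12.2940)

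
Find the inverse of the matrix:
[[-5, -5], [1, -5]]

For [[a,b],[c,d]], inverse = (1/det)·[[d,-b],[-c,a]]
det = (-5)(-5) - (-5)(1) = 25 - -5 = 30
Inverse = (1/30)·[[-5, 5], [-1, -5]]
= [[-1/6, 1/6], [-1/30, -1/6]]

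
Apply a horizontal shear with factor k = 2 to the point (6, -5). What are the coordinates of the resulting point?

Shear matrix for horizontal shear with factor k = 2:
[[1, 2], [0, 1]]
Result: (6, -5) → (-4, -5)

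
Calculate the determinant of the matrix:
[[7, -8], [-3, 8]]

For a 2×2 matrix [[a, b], [c, d]], det = ad - bc
det = (7)(8) - (-8)(-3) = 56 - 24 = 32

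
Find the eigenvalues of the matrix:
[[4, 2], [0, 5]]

Characteristic equation: det(A - λI) = 0
λ² - (trace)λ + (det) = 0
trace = 4 + 5 = 9, det = (4)(5) - (2)(0) = 20
λ² - (9)λ + (20) = 0
λ = (9 ± √((9)² - 4·(20))) / 2 = (9 ± √1) / 2
Solving: λ = 4, 5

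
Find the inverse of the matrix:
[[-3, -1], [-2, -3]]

For [[a,b],[c,d]], inverse = (1/det)·[[d,-b],[-c,a]]
det = (-3)(-3) - (-1)(-2) = 9 - 2 = 7
Inverse = (1/7)·[[-3, 1], [2, -3]]
= [[-3/7, 1/7], [2/7, -3/7]]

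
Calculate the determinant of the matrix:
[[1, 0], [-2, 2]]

For a 2×2 matrix [[a, b], [c, d]], det = ad - bc
det = (1)(2) - (0)(-2) = 2 - 0 = 2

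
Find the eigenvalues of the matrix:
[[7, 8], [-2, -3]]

Characteristic equation: det(A - λI) = 0
λ² - (trace)λ + (det) = 0
trace = 7 + -3 = 4, det = (7)(-3) - (8)(-2) = -5
λ² - (4)λ + (-5) = 0
λ = (4 ± √((4)² - 4·(-5))) / 2 = (4 ± √36) / 2
Solving: λ = -1, 5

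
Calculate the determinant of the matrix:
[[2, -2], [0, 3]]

For a 2×2 matrix [[a, b], [c, d]], det = ad - bc
det = (2)(3) - (-2)(0) = 6 - 0 = 6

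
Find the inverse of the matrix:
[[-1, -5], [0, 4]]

For [[a,b],[c,d]], inverse = (1/det)·[[d,-b],[-c,a]]
det = (-1)(4) - (-5)(0) = -4 - 0 = -4
Inverse = (1/-4)·[[4, 5], [0, -1]]
= [[-1, -5/4], [0, 1/4]]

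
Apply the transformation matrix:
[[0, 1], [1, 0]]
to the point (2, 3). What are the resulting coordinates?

Matrix multiplication:
[[0, 1], [1, 0]] × [2, 3]ᵀ
= [(0)(2) + (1)(3), (1)(2) + (0)(3)]ᵀ
= [3, 2]ᵀ
Result: (3, 2)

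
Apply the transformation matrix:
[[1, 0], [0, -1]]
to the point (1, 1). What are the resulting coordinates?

Matrix multiplication:
[[1, 0], [0, -1]] × [1, 1]ᵀ
= [(1)(1) + (0)(1), (0)(1) + (-1)(1)]ᵀ
= [1, -1]ᵀ
Result: (1, -1)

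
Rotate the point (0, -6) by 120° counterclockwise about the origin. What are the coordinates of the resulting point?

Rotation matrix for 120°: [[cos 120°, -sin 120°], [sin 120°, cos 120°]] ≈ [[-0.500000, -0.866025], [0.866025, -0.500000]]
[[-0.500000, -0.866025], [0.866025, -0.500000]] × [0, -6]ᵀ ≈ [5.1962, 3]ᵀ
Result: (5.1962, 3)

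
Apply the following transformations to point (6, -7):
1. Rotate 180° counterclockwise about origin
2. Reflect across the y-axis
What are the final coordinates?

Step 1: Rotate 180° → (-6, 7)
Step 2: Reflect across y-axis → (6, 7)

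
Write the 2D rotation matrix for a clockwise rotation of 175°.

Rotation matrix formula: [[cos θ, -sin θ], [sin θ, cos θ]]
A clockwise rotation by 175° is equivalent to a counterclockwise rotation by -175°.
For θ = -175°:
cos(-175°) = -0.9962
sin(-175°) = -0.0872
Result: [[-0.9962, 0.0872], [-0.0872, -0.9962]]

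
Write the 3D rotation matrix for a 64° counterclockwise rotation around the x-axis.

Rotation matrix for counterclockwise 64° around x-axis:
cos(64°) = 0.4384, sin(64°) = 0.8988
Result: [[1, 0, 0], [0, 0.4384, -0.8988], [0, 0.8988, 0.4384]]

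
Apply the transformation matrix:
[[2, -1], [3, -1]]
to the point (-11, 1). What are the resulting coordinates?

Matrix multiplication:
[[2, -1], [3, -1]] × [-11, 1]ᵀ
= [(2)(-11) + (-1)(1), (3)(-11) + (-1)(1)]ᵀ
= [-23, -34]ᵀ
Result: (-23, -34)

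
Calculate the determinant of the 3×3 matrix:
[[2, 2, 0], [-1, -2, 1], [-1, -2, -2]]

Expansion along first row:
det = 2·det([[-2,1],[-2,-2]]) - 2·det([[-1,1],[-1,-2]]) + 0·det([[-1,-2],[-1,-2]])
    = 2·(-2·-2 - 1·-2) - 2·(-1·-2 - 1·-1) + 0·(-1·-2 - -2·-1)
    = 2·6 - 2·3 + 0·0
    = 12 + -6 + 0 = 6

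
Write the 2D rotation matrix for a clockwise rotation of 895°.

Rotation matrix formula: [[cos θ, -sin θ], [sin θ, cos θ]]
A clockwise rotation by 895° is equivalent to a counterclockwise rotation by -895°.
For θ = -895°:
cos(-895°) = -0.9962
sin(-895°) = -0.0872
Result: [[-0.9962, 0.0872], [-0.0872, -0.9962]]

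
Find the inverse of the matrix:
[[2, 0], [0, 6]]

For [[a,b],[c,d]], inverse = (1/det)·[[d,-b],[-c,a]]
det = (2)(6) - (0)(0) = 12 - 0 = 12
Inverse = (1/12)·[[6, 0], [0, 2]]
= [[1/2, 0], [0, 1/6]]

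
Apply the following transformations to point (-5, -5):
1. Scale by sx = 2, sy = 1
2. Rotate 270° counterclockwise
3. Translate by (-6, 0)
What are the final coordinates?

Step 1: Scale → (-10, -5)
Step 2: Rotate 270° → (-5, 10)
Step 3: Translate → (-11, 10)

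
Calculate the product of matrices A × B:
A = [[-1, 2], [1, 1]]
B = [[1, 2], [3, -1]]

Matrix multiplication:
C[0][0] = -1×1 + 2×3 = 5
C[0][1] = -1×2 + 2×-1 = -4
C[1][0] = 1×1 + 1×3 = 4
C[1][1] = 1×2 + 1×-1 = 1
Result: [[5, -4], [4, 1]]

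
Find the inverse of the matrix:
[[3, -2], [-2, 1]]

For [[a,b],[c,d]], inverse = (1/det)·[[d,-b],[-c,a]]
det = (3)(1) - (-2)(-2) = 3 - 4 = -1
Inverse = (1/-1)·[[1, 2], [2, 3]]
= [[-1, -2], [-2, -3]]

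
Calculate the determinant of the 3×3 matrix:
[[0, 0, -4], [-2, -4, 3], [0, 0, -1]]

Expansion along first row:
det = 0·det([[-4,3],[0,-1]]) - 0·det([[-2,3],[0,-1]]) + -4·det([[-2,-4],[0,0]])
    = 0·(-4·-1 - 3·0) - 0·(-2·-1 - 3·0) + -4·(-2·0 - -4·0)
    = 0·4 - 0·2 + -4·0
    = 0 + 0 + 0 = 0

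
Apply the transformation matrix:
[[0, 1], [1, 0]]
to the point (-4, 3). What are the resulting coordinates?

Matrix multiplication:
[[0, 1], [1, 0]] × [-4, 3]ᵀ
= [(0)(-4) + (1)(3), (1)(-4) + (0)(3)]ᵀ
= [3, -4]ᵀ
Result: (3, -4)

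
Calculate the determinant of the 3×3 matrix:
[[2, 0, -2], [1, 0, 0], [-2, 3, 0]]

Expansion along first row:
det = 2·det([[0,0],[3,0]]) - 0·det([[1,0],[-2,0]]) + -2·det([[1,0],[-2,3]])
    = 2·(0·0 - 0·3) - 0·(1·0 - 0·-2) + -2·(1·3 - 0·-2)
    = 2·0 - 0·0 + -2·3
    = 0 + 0 + -6 = -6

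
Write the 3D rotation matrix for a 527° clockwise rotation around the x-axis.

Rotation matrix for clockwise 527° around x-axis:
A clockwise rotation by 527° is a counterclockwise rotation by -527°.
cos(-527°) = -0.9744, sin(-527°) = -0.2250
Result: [[1, 0, 0], [0, -0.9744, 0.2250], [0, -0.2250, -0.9744]]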